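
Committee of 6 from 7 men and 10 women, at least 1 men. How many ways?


Count by #men:
  1M,5W: C(7,1)×C(10,5)=1764
  2M,4W: C(7,2)×C(10,4)=4410
  3M,3W: C(7,3)×C(10,3)=4200
  4M,2W: C(7,4)×C(10,2)=1575
  5M,1W: C(7,5)×C(10,1)=210
  6M,0W: C(7,6)×C(10,0)=7
Total = 12166

12166


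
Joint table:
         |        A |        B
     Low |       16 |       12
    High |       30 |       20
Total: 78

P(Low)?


P(Low) = (16+12)/78 = 28/78 = 14/39

P(Low) = 14/39 ≈ 35.90%


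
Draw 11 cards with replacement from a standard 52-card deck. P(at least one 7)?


P(not a 7) = 48/52 = 12/13
P(none in 11 draws) = (12/13)^11 = 743008370688/1792160394037
P(≥1 7) = 1 - 743008370688/1792160394037 = 1049152023349/1792160394037

P = 1049152023349/1792160394037 ≈ 58.54%


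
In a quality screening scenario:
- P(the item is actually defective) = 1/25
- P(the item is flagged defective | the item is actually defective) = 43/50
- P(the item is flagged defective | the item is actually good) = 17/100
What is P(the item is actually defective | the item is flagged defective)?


Using Bayes' theorem:
P(A|B) = P(B|A)·P(A) / P(B)

P(the item is flagged defective) = 43/50 × 1/25 + 17/100 × 24/25
= 43/1250 + 102/625 = 247/1250

P(the item is actually defective|the item is flagged defective) = (43/1250) / (247/1250) = 43/247

P(the item is actually defective|the item is flagged defective) = 43/247 ≈ 17.41%


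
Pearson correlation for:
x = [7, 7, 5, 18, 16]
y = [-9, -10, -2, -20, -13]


n=5, Σx=53, Σy=-54, Σxy=-711, Σx²=703, Σy²=754
r = (5×(-711) - 53×(-54))/√((5×703 - 53²)(5×754 - (-54)²))
= -693/√(706×854) = -693/√602924 ≈ -693/776.4818 ≈ -0.8925

r ≈ -0.8925


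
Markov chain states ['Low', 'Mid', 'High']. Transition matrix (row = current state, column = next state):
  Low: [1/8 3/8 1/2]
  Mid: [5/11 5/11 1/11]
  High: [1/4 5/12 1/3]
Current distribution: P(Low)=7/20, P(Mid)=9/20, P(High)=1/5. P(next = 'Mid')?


P(next=Mid) = Σᵢ P(now=i)×P(i→Mid)
= 7/20×3/8 + 9/20×5/11 + 1/5×5/12
= 21/160 + 9/44 + 1/12 = 2213/5280

P = 2213/5280 ≈ 0.4191


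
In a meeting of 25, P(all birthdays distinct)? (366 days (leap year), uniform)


P(all different) = Π(366-i)/366 for i=0..24
= (366/366)×(365/366)×...×(342/366)
= 0.432316

P ≈ 0.4323 ≈ 43.23%


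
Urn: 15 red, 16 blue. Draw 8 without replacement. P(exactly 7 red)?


Hypergeometric: C(15,7)×C(16,1)/C(31,8)
= 6435×16/7888725 = 176/13485

P(X=7) = 176/13485 ≈ 1.31%


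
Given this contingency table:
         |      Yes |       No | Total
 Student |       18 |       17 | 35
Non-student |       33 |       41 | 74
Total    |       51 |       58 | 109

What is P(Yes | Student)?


P(Yes | Student) = 18/(18+17) = 18/35

P(Yes|Student) = 18/35 ≈ 51.43%


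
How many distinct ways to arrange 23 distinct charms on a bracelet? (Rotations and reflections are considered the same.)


Free circular arrangements: rotations and reflections both identified.
(n-1)!/2 = 22!/2 = 1124000727777607680000/2 = 562000363888803840000

562000363888803840000


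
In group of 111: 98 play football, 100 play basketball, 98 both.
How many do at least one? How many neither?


|A∪B| = 98+100-98 = 100
Neither = 111-100 = 11

At least one: 100; Neither: 11


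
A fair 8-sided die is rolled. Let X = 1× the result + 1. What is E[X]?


E[die] = (1+8)/2 = 9/2
E[X] = 1×9/2 + 1 = 11/2

E[X] = 11/2


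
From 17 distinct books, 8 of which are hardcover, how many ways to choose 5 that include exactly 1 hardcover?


Choose 1 of the 8 hardcovers and 4 of the other 9 books:
C(8,1)×C(9,4) = 8×126 = 1008

1008


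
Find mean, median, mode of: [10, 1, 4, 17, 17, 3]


Sorted: [1, 3, 4, 10, 17, 17]
Mean = 52/6 = 26/3
Median = 7
Freq: {10: 1, 1: 1, 4: 1, 17: 2, 3: 1}
Mode: [17]

Mean=26/3, Median=7, Mode=17


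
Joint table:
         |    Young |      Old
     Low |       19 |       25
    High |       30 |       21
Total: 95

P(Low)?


P(Low) = (19+25)/95 = 44/95

P(Low) = 44/95 ≈ 46.32%


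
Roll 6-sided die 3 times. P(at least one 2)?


P(no 2)^3 = (5/6)^3 = 125/216
P(≥1) = 1 - 125/216 = 91/216

P = 91/216 ≈ 42.13%


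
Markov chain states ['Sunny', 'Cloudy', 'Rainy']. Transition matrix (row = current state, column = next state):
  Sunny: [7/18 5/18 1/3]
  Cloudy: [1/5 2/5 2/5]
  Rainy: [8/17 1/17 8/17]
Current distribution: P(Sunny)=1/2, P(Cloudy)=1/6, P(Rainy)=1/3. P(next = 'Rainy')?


P(next=Rainy) = Σᵢ P(now=i)×P(i→Rainy)
= 1/2×1/3 + 1/6×2/5 + 1/3×8/17
= 1/6 + 1/15 + 8/51 = 199/510

P = 199/510 ≈ 0.3902


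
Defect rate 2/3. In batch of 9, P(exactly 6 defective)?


Binomial: P(X=6) = C(9,6)×p^6×(1-p)^3
= 84 × 64/729 × 1/27 = 1792/6561

P(X=6) = 1792/6561 ≈ 27.31%


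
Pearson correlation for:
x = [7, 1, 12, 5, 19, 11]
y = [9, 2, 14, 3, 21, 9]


n=6, Σx=55, Σy=58, Σxy=746, Σx²=701, Σy²=812
r = (6×746 - 55×58)/√((6×701 - 55²)(6×812 - 58²))
= 1286/√(1181×1508) = 1286/√1780948 ≈ 1286/1334.5216 ≈ 0.9636

r ≈ 0.9636


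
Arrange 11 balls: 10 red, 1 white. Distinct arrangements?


11!/(10!×1!) = 11

11


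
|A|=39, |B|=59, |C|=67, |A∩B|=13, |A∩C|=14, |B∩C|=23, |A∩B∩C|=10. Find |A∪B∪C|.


|A∪B∪C| = 39+59+67-13-14-23+10 = 125

|A∪B∪C| = 125


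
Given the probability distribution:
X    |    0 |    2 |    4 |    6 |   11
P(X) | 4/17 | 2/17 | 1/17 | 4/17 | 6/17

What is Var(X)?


E[X] = 98/17
E[X²] = 894/17
Var(X) = E[X²] - (E[X])² = 894/17 - 9604/289 = 5594/289

Var(X) = 5594/289 ≈ 19.3564


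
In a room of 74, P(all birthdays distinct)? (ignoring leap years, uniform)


P(all different) = Π(365-i)/365 for i=0..73
= (365/365)×(364/365)×...×(292/365)
= 0.000351

P ≈ 0.0004 ≈ 0.04%


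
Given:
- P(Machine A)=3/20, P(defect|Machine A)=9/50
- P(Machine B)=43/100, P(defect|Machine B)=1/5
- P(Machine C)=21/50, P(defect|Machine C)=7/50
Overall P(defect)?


P(B) = Σ P(B|Aᵢ)×P(Aᵢ)
  9/50×3/20 = 27/1000
  1/5×43/100 = 43/500
  7/50×21/50 = 147/2500
Sum = 859/5000

P(defect) = 859/5000 ≈ 17.18%


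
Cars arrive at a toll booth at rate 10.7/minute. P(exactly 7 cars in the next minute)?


Poisson(λ=10.7): P(X=7) = e^(-λ)×λ^k/k!
= e^(-10.7) × 10.7^7 / 7!
≈ 2.254493791e-05 × 16057814.7648 / 5040 ≈ 0.071830

P(X=7) ≈ 0.071830 ≈ 7.18%


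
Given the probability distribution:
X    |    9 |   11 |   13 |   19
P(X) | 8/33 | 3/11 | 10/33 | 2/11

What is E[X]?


E[X] = Σ x·P(X=x)
= (9)×(8/33) + (11)×(3/11) + (13)×(10/33) + (19)×(2/11)
= 415/33

E[X] = 415/33


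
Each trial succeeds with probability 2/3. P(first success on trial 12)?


Geometric: P(X=12) = (1-p)^(k-1)×p = (1/3)^11×2/3 = 2/531441

P(X=12) = 2/531441 ≈ 0.00%


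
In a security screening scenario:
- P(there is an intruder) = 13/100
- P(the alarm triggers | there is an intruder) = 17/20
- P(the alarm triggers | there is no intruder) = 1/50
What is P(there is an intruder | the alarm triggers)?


Using Bayes' theorem:
P(A|B) = P(B|A)·P(A) / P(B)

P(the alarm triggers) = 17/20 × 13/100 + 1/50 × 87/100
= 221/2000 + 87/5000 = 1279/10000

P(there is an intruder|the alarm triggers) = (221/2000) / (1279/10000) = 1105/1279

P(there is an intruder|the alarm triggers) = 1105/1279 ≈ 86.40%


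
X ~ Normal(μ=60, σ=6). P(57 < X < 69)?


z₁=(57-60)/6=-0.5, z₂=(69-60)/6=1.5
P = Φ(1.5) - Φ(-0.5) = 0.933193 - 0.308538 = 0.624655 ≈ 0.6247

P(57 < X < 69) ≈ 0.6247


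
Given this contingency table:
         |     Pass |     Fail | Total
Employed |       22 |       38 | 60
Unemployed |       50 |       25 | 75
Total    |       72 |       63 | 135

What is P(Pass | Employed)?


P(Pass | Employed) = 22/(22+38) = 22/60 = 11/30

P(Pass|Employed) = 11/30 ≈ 36.67%


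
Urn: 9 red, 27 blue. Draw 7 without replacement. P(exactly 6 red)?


Hypergeometric: C(9,6)×C(27,1)/C(36,7)
= 84×27/8347680 = 63/231880

P(X=6) = 63/231880 ≈ 0.03%


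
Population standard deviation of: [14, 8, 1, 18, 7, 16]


Mean = 64/6 = 32/3
  (14-32/3)²=100/9
  (8-32/3)²=64/9
  (1-32/3)²=841/9
  (18-32/3)²=484/9
  (7-32/3)²=121/9
  (16-32/3)²=256/9
Σ(x-μ)² = 622/3
σ² = (622/3)/6 = 311/9

σ = √(311/9) ≈ 5.8784


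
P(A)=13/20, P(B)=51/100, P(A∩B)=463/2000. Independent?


P(A)×P(B) = 663/2000
P(A∩B) = 463/2000
Not equal → NOT independent

No, not independent


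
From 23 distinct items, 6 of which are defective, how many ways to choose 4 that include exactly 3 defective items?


Choose 3 of the 6 defective items and 1 of the other 17 items:
C(6,3)×C(17,1) = 20×17 = 340

340


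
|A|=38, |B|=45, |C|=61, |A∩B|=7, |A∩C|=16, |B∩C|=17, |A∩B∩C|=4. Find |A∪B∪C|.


|A∪B∪C| = 38+45+61-7-16-17+4 = 108

|A∪B∪C| = 108


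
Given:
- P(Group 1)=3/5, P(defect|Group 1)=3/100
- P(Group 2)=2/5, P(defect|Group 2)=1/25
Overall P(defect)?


P(B) = Σ P(B|Aᵢ)×P(Aᵢ)
  3/100×3/5 = 9/500
  1/25×2/5 = 2/125
Sum = 17/500

P(defect) = 17/500 ≈ 3.40%


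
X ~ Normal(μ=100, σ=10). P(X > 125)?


z = (125-100)/10 = 2.5
P(X > 125) = 1 - P(Z ≤ 2.5) = 1 - 0.9938 = 0.0062

P(X > 125) ≈ 0.0062


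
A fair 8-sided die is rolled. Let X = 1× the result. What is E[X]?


E[die] = (1+8)/2 = 9/2
E[X] = 1 × 9/2 = 9/2

E[X] = 9/2


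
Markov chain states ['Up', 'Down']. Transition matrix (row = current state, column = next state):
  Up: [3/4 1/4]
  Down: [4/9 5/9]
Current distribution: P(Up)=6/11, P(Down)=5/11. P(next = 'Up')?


P(next=Up) = Σᵢ P(now=i)×P(i→Up)
= 6/11×3/4 + 5/11×4/9
= 9/22 + 20/99 = 11/18

P = 11/18 ≈ 0.6111


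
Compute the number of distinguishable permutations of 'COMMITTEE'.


Letters: 9, freq: {'C': 1, 'O': 1, 'M': 2, 'I': 1, 'T': 2, 'E': 2}
9!/(1!×1!×2!×1!×2!×2!) = 362880/8 = 45360

45360


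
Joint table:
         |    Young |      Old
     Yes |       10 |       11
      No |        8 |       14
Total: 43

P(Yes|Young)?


P(Yes|Young) = 10/(10+8) = 10/18 = 5/9

P = 5/9 ≈ 55.56%


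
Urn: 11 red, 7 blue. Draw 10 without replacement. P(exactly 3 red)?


Hypergeometric: C(11,3)×C(7,7)/C(18,10)
= 165×1/43758 = 5/1326

P(X=3) = 5/1326 ≈ 0.38%


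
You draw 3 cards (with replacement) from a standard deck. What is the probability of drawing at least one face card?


P(not a face card) = 40/52 = 10/13
P(none in 3 draws) = (10/13)^3 = 1000/2197
P(≥1 face card) = 1 - 1000/2197 = 1197/2197

P = 1197/2197 ≈ 54.48%


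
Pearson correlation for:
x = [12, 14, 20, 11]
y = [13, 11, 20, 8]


n=4, Σx=57, Σy=52, Σxy=798, Σx²=861, Σy²=754
r = (4×798 - 57×52)/√((4×861 - 57²)(4×754 - 52²))
= 228/√(195×312) = 228/√60840 ≈ 228/246.6577 ≈ 0.9244

r ≈ 0.9244


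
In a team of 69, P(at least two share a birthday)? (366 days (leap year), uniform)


P(all different) = Π(366-i)/366 for i=0..68
= 0.001057
P(match) = 1 - 0.001057 = 0.998943

P ≈ 0.9989 ≈ 99.89%


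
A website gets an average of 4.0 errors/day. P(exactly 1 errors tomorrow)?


Poisson(λ=4.0): P(X=1) = e^(-λ)×λ^k/k!
= e^(-4.0) × 4.0^1 / 1!
≈ 0.01831563889 × 4 / 1 ≈ 0.073263

P(X=1) ≈ 0.073263 ≈ 7.33%


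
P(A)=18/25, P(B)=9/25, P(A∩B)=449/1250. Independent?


P(A)×P(B) = 162/625
P(A∩B) = 449/1250
Not equal → NOT independent

No, not independent


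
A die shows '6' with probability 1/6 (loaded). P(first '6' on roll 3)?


Geometric: P(X=3) = (1-p)^(k-1)×p = (5/6)^2×1/6 = 25/216

P(X=3) = 25/216 ≈ 11.57%


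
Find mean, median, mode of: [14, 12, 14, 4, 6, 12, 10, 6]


Sorted: [4, 6, 6, 10, 12, 12, 14, 14]
Mean = 78/8 = 39/4
Median = 11
Freq: {14: 2, 12: 2, 4: 1, 6: 2, 10: 1}
Mode: [6, 12, 14]

Mean=39/4, Median=11, Mode=[6, 12, 14]


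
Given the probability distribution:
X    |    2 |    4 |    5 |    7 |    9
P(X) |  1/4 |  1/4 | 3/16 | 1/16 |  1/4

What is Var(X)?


E[X] = 41/8
E[X²] = 33
Var(X) = E[X²] - (E[X])² = 33 - 1681/64 = 431/64

Var(X) = 431/64 ≈ 6.7344


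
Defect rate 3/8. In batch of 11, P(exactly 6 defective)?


Binomial: P(X=6) = C(11,6)×p^6×(1-p)^5
= 462 × 729/262144 × 3125/32768 = 526246875/4294967296

P(X=6) = 526246875/4294967296 ≈ 12.25%


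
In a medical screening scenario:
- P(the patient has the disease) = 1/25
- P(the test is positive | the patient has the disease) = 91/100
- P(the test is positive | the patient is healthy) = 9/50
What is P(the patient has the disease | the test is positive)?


Using Bayes' theorem:
P(A|B) = P(B|A)·P(A) / P(B)

P(the test is positive) = 91/100 × 1/25 + 9/50 × 24/25
= 91/2500 + 108/625 = 523/2500

P(the patient has the disease|the test is positive) = (91/2500) / (523/2500) = 91/523

P(the patient has the disease|the test is positive) = 91/523 ≈ 17.40%


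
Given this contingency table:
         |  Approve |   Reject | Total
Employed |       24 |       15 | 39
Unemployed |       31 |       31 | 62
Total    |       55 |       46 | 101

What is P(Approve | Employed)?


P(Approve | Employed) = 24/(24+15) = 24/39 = 8/13

P(Approve|Employed) = 8/13 ≈ 61.54%


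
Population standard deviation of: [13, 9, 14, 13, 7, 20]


Mean = 76/6 = 38/3
  (13-38/3)²=1/9
  (9-38/3)²=121/9
  (14-38/3)²=16/9
  (13-38/3)²=1/9
  (7-38/3)²=289/9
  (20-38/3)²=484/9
Σ(x-μ)² = 304/3
σ² = (304/3)/6 = 152/9

σ = √(152/9) ≈ 4.1096


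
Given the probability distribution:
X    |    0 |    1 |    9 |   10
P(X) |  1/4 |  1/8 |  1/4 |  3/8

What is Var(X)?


E[X] = 49/8
E[X²] = 463/8
Var(X) = E[X²] - (E[X])² = 463/8 - 2401/64 = 1303/64

Var(X) = 1303/64 ≈ 20.3594


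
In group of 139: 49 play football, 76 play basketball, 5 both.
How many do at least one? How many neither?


|A∪B| = 49+76-5 = 120
Neither = 139-120 = 19

At least one: 120; Neither: 19


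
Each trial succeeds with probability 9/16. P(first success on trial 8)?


Geometric: P(X=8) = (1-p)^(k-1)×p = (7/16)^7×9/16 = 7411887/4294967296

P(X=8) = 7411887/4294967296 ≈ 0.17%


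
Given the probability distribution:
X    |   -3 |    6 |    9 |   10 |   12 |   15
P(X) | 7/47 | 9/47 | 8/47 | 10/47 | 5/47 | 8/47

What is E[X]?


E[X] = Σ x·P(X=x)
= (-3)×(7/47) + (6)×(9/47) + (9)×(8/47) + (10)×(10/47) + (12)×(5/47) + (15)×(8/47)
= 385/47

E[X] = 385/47


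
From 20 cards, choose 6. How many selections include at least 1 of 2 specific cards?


Complement: C(20,6) - C(18,6) = 38760 - 18564 = 20196

20196


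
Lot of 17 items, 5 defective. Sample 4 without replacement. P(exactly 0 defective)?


Hypergeometric: C(5,0)×C(12,4)/C(17,4)
= 1×495/2380 = 99/476

P(X=0) = 99/476 ≈ 20.80%


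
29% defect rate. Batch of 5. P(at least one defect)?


P(all good) = (71/100)^5 = 1804229351/10000000000
P(≥1 defect) = 8195770649/10000000000

P = 8195770649/10000000000 ≈ 81.96%


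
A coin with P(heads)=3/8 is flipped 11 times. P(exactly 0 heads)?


Binomial: P(X=0) = C(11,0)×p^0×(1-p)^11
= 1 × 1 × 48828125/8589934592 = 48828125/8589934592

P(X=0) = 48828125/8589934592 ≈ 0.57%


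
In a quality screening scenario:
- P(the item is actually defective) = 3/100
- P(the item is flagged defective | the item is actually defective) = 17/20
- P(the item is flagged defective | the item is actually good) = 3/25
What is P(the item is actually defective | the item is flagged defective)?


Using Bayes' theorem:
P(A|B) = P(B|A)·P(A) / P(B)

P(the item is flagged defective) = 17/20 × 3/100 + 3/25 × 97/100
= 51/2000 + 291/2500 = 1419/10000

P(the item is actually defective|the item is flagged defective) = (51/2000) / (1419/10000) = 85/473

P(the item is actually defective|the item is flagged defective) = 85/473 ≈ 17.97%


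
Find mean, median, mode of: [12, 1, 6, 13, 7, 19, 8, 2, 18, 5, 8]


Sorted: [1, 2, 5, 6, 7, 8, 8, 12, 13, 18, 19]
Mean = 99/11 = 9
Median = 8
Freq: {12: 1, 1: 1, 6: 1, 13: 1, 7: 1, 19: 1, 8: 2, 2: 1, 18: 1, 5: 1}
Mode: [8]

Mean=9, Median=8, Mode=8


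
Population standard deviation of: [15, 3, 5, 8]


Mean = 31/4
  (15-31/4)²=841/16
  (3-31/4)²=361/16
  (5-31/4)²=121/16
  (8-31/4)²=1/16
Σ(x-μ)² = 331/4
σ² = (331/4)/4 = 331/16

σ = √(331/16) ≈ 4.5484


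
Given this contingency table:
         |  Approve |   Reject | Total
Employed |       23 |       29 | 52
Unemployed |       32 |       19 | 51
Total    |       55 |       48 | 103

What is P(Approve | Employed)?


P(Approve | Employed) = 23/(23+29) = 23/52

P(Approve|Employed) = 23/52 ≈ 44.23%


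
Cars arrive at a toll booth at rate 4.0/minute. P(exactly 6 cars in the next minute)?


Poisson(λ=4.0): P(X=6) = e^(-λ)×λ^k/k!
= e^(-4.0) × 4.0^6 / 6!
≈ 0.01831563889 × 4096 / 720 ≈ 0.104196

P(X=6) ≈ 0.104196 ≈ 10.42%


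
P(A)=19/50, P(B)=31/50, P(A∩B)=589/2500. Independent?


P(A)×P(B) = 589/2500
P(A∩B) = 589/2500
Equal ✓ → Independent

Yes, independent


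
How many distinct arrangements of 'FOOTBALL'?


Letters: 8, freq: {'F': 1, 'O': 2, 'T': 1, 'B': 1, 'A': 1, 'L': 2}
8!/(1!×2!×1!×1!×1!×2!) = 40320/4 = 10080

10080


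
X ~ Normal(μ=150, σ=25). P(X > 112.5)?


z = (112.5-150)/25 = -1.5
P(X > 112.5) = 1 - P(Z ≤ -1.5) = 1 - 0.0668 = 0.9332

P(X > 112.5) ≈ 0.9332


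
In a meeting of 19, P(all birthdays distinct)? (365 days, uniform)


P(all different) = Π(365-i)/365 for i=0..18
= (365/365)×(364/365)×...×(347/365)
= 0.620881

P ≈ 0.6209 ≈ 62.09%


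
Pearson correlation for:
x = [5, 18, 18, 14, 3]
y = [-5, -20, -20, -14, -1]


n=5, Σx=58, Σy=-60, Σxy=-944, Σx²=878, Σy²=1022
r = (5×(-944) - 58×(-60))/√((5×878 - 58²)(5×1022 - (-60)²))
= -1240/√(1026×1510) = -1240/√1549260 ≈ -1240/1244.6927 ≈ -0.9962

r ≈ -0.9962


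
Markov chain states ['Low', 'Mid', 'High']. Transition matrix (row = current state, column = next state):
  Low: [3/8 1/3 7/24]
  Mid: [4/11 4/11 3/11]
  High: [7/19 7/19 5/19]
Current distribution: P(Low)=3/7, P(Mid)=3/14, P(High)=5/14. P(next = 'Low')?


P(next=Low) = Σᵢ P(now=i)×P(i→Low)
= 3/7×3/8 + 3/14×4/11 + 5/14×7/19
= 9/56 + 6/77 + 5/38 = 619/1672

P = 619/1672 ≈ 0.3702


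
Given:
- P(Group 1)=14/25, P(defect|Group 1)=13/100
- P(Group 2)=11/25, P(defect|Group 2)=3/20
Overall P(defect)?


P(B) = Σ P(B|Aᵢ)×P(Aᵢ)
  13/100×14/25 = 91/1250
  3/20×11/25 = 33/500
Sum = 347/2500

P(defect) = 347/2500 ≈ 13.88%


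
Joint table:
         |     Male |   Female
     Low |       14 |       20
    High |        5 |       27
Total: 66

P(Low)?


P(Low) = (14+20)/66 = 34/66 = 17/33

P(Low) = 17/33 ≈ 51.52%


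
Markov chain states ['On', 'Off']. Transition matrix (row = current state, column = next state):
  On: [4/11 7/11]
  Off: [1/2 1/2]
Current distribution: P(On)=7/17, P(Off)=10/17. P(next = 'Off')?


P(next=Off) = Σᵢ P(now=i)×P(i→Off)
= 7/17×7/11 + 10/17×1/2
= 49/187 + 5/17 = 104/187

P = 104/187 ≈ 0.5561


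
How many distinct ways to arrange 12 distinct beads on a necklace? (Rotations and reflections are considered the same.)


Free circular arrangements: rotations and reflections both identified.
(n-1)!/2 = 11!/2 = 39916800/2 = 19958400

19958400


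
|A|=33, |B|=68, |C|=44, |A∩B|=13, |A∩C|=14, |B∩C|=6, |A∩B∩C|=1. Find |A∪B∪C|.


|A∪B∪C| = 33+68+44-13-14-6+1 = 113

|A∪B∪C| = 113


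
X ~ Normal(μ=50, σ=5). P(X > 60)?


z = (60-50)/5 = 2.0
P(X > 60) = 1 - P(Z ≤ 2.0) = 1 - 0.9772 = 0.0228

P(X > 60) ≈ 0.0228


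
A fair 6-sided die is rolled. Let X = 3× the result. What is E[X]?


E[die] = (1+6)/2 = 7/2
E[X] = 3 × 7/2 = 21/2

E[X] = 21/2


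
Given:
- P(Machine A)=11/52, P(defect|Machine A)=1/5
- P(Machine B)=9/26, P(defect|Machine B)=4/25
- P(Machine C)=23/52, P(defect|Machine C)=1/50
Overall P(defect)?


P(B) = Σ P(B|Aᵢ)×P(Aᵢ)
  1/5×11/52 = 11/260
  4/25×9/26 = 18/325
  1/50×23/52 = 23/2600
Sum = 277/2600

P(defect) = 277/2600 ≈ 10.65%


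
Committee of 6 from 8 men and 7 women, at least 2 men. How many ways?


Count by #men:
  2M,4W: C(8,2)×C(7,4)=980
  3M,3W: C(8,3)×C(7,3)=1960
  4M,2W: C(8,4)×C(7,2)=1470
  5M,1W: C(8,5)×C(7,1)=392
  6M,0W: C(8,6)×C(7,0)=28
Total = 4830

4830


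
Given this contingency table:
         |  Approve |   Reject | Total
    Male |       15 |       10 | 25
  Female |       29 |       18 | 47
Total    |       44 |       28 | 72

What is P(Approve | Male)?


P(Approve | Male) = 15/(15+10) = 15/25 = 3/5

P(Approve|Male) = 3/5 ≈ 60.00%


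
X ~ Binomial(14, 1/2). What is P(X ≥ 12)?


P(X ≥ 12) = Σ P(X=i) for i=12..14
P(X=12) = 91/16384
P(X=13) = 7/8192
P(X=14) = 1/16384
Sum = 53/8192

P(X ≥ 12) = 53/8192 ≈ 0.65%


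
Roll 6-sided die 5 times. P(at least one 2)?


P(no 2)^5 = (5/6)^5 = 3125/7776
P(≥1) = 1 - 3125/7776 = 4651/7776

P = 4651/7776 ≈ 59.81%


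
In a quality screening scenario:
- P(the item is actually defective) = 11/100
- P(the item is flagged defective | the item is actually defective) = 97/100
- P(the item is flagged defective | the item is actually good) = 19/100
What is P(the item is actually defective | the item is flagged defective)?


Using Bayes' theorem:
P(A|B) = P(B|A)·P(A) / P(B)

P(the item is flagged defective) = 97/100 × 11/100 + 19/100 × 89/100
= 1067/10000 + 1691/10000 = 1379/5000

P(the item is actually defective|the item is flagged defective) = (1067/10000) / (1379/5000) = 1067/2758

P(the item is actually defective|the item is flagged defective) = 1067/2758 ≈ 38.69%


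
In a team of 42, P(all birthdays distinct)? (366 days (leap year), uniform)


P(all different) = Π(366-i)/366 for i=0..41
= (366/366)×(365/366)×...×(325/366)
= 0.086572

P ≈ 0.0866 ≈ 8.66%


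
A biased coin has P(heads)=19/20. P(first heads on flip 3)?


Geometric: P(X=3) = (1-p)^(k-1)×p = (1/20)^2×19/20 = 19/8000

P(X=3) = 19/8000 ≈ 0.24%


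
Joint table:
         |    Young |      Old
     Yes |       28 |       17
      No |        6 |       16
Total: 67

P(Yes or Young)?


P(Yes∨Young) = P(Yes) + P(Young) - P(Yes∧Young)
= (45 + 34 - 28)/67 = 51/67

P = 51/67 ≈ 76.12%


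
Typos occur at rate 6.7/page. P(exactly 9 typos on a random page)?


Poisson(λ=6.7): P(X=9) = e^(-λ)×λ^k/k!
= e^(-6.7) × 6.7^9 / 9!
≈ 0.001230911903 × 27206534.3963 / 362880 ≈ 0.092286

P(X=9) ≈ 0.092286 ≈ 9.23%


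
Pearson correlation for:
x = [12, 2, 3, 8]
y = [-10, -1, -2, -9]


n=4, Σx=25, Σy=-22, Σxy=-200, Σx²=221, Σy²=186
r = (4×(-200) - 25×(-22))/√((4×221 - 25²)(4×186 - (-22)²))
= -250/√(259×260) = -250/√67340 ≈ -250/259.4995 ≈ -0.9634

r ≈ -0.9634


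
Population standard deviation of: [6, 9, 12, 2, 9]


Mean = 38/5
  (6-38/5)²=64/25
  (9-38/5)²=49/25
  (12-38/5)²=484/25
  (2-38/5)²=784/25
  (9-38/5)²=49/25
Σ(x-μ)² = 286/5
σ² = (286/5)/5 = 286/25

σ = √(286/25) ≈ 3.3823


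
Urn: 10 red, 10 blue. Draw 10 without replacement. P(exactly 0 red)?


Hypergeometric: C(10,0)×C(10,10)/C(20,10)
= 1×1/184756 = 1/184756

P(X=0) = 1/184756 ≈ 0.00%


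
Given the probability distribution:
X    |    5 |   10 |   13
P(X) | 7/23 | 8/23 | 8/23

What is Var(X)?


E[X] = 219/23
E[X²] = 2327/23
Var(X) = E[X²] - (E[X])² = 2327/23 - 47961/529 = 5560/529

Var(X) = 5560/529 ≈ 10.5104


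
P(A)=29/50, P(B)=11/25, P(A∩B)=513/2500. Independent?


P(A)×P(B) = 319/1250
P(A∩B) = 513/2500
Not equal → NOT independent

No, not independent


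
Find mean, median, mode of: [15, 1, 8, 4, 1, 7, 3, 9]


Sorted: [1, 1, 3, 4, 7, 8, 9, 15]
Mean = 48/8 = 6
Median = 11/2
Freq: {15: 1, 1: 2, 8: 1, 4: 1, 7: 1, 3: 1, 9: 1}
Mode: [1]

Mean=6, Median=11/2, Mode=1


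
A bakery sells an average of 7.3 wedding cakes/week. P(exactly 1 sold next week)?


Poisson(λ=7.3): P(X=1) = e^(-λ)×λ^k/k!
= e^(-7.3) × 7.3^1 / 1!
≈ 0.0006755387752 × 7.3 / 1 ≈ 0.004931

P(X=1) ≈ 0.004931 ≈ 0.49%


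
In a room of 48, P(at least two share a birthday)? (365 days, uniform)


P(all different) = Π(365-i)/365 for i=0..47
= 0.039402
P(match) = 1 - 0.039402 = 0.960598

P ≈ 0.9606 ≈ 96.06%


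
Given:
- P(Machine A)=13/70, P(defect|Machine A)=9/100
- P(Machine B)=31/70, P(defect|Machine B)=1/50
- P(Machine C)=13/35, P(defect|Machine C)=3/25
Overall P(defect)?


P(B) = Σ P(B|Aᵢ)×P(Aᵢ)
  9/100×13/70 = 117/7000
  1/50×31/70 = 31/3500
  3/25×13/35 = 39/875
Sum = 491/7000

P(defect) = 491/7000 ≈ 7.01%


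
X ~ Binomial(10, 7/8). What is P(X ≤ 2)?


P(X ≤ 2) = Σ P(X=i) for i=0..2
P(X=0) = 1/1073741824
P(X=1) = 35/536870912
P(X=2) = 2205/1073741824
Sum = 569/268435456

P(X ≤ 2) = 569/268435456 ≈ 0.00%


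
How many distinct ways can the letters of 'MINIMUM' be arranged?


Letters: 7, freq: {'M': 3, 'I': 2, 'N': 1, 'U': 1}
7!/(3!×2!×1!×1!) = 5040/12 = 420

420


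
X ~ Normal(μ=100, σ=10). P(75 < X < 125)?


z₁=(75-100)/10=-2.5, z₂=(125-100)/10=2.5
P = Φ(2.5) - Φ(-2.5) = 0.993790 - 0.006210 = 0.987580 ≈ 0.9876

P(75 < X < 125) ≈ 0.9876


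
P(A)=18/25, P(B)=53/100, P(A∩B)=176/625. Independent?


P(A)×P(B) = 477/1250
P(A∩B) = 176/625
Not equal → NOT independent

No, not independent


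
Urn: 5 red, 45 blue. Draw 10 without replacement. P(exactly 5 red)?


Hypergeometric: C(5,5)×C(45,5)/C(50,10)
= 1×1221759/10272278170 = 9/75670

P(X=5) = 9/75670 ≈ 0.01%


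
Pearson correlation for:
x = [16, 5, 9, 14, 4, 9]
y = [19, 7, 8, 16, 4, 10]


n=6, Σx=57, Σy=64, Σxy=741, Σx²=655, Σy²=846
r = (6×741 - 57×64)/√((6×655 - 57²)(6×846 - 64²))
= 798/√(681×980) = 798/√667380 ≈ 798/816.9333 ≈ 0.9768

r ≈ 0.9768


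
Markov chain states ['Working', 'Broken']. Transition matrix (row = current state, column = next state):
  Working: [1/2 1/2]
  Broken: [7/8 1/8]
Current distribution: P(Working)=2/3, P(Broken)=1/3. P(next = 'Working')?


P(next=Working) = Σᵢ P(now=i)×P(i→Working)
= 2/3×1/2 + 1/3×7/8
= 1/3 + 7/24 = 5/8

P = 5/8 ≈ 0.6250


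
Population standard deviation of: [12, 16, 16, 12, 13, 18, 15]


Mean = 102/7
  (12-102/7)²=324/49
  (16-102/7)²=100/49
  (16-102/7)²=100/49
  (12-102/7)²=324/49
  (13-102/7)²=121/49
  (18-102/7)²=576/49
  (15-102/7)²=9/49
Σ(x-μ)² = 222/7
σ² = (222/7)/7 = 222/49

σ = √(222/49) ≈ 2.1285


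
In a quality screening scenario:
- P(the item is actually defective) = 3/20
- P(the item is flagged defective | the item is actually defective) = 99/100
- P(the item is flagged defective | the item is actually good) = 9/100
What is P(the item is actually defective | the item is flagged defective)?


Using Bayes' theorem:
P(A|B) = P(B|A)·P(A) / P(B)

P(the item is flagged defective) = 99/100 × 3/20 + 9/100 × 17/20
= 297/2000 + 153/2000 = 9/40

P(the item is actually defective|the item is flagged defective) = (297/2000) / (9/40) = 33/50

P(the item is actually defective|the item is flagged defective) = 33/50 ≈ 66.00%


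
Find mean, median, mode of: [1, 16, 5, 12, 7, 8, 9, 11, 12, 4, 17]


Sorted: [1, 4, 5, 7, 8, 9, 11, 12, 12, 16, 17]
Mean = 102/11
Median = 9
Freq: {1: 1, 16: 1, 5: 1, 12: 2, 7: 1, 8: 1, 9: 1, 11: 1, 4: 1, 17: 1}
Mode: [12]

Mean=102/11, Median=9, Mode=12


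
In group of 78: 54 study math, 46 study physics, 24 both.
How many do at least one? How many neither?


|A∪B| = 54+46-24 = 76
Neither = 78-76 = 2

At least one: 76; Neither: 2


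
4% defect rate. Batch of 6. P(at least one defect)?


P(all good) = (24/25)^6 = 191102976/244140625
P(≥1 defect) = 53037649/244140625

P = 53037649/244140625 ≈ 21.72%


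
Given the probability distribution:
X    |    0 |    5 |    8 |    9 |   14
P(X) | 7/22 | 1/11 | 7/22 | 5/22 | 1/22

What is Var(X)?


E[X] = 125/22
E[X²] = 1099/22
Var(X) = E[X²] - (E[X])² = 1099/22 - 15625/484 = 8553/484

Var(X) = 8553/484 ≈ 17.6715


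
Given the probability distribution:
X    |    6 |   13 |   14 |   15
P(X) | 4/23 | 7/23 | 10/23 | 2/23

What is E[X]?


E[X] = Σ x·P(X=x)
= (6)×(4/23) + (13)×(7/23) + (14)×(10/23) + (15)×(2/23)
= 285/23

E[X] = 285/23


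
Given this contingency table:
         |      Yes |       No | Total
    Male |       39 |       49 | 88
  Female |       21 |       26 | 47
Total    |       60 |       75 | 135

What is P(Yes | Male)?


P(Yes | Male) = 39/(39+49) = 39/88

P(Yes|Male) = 39/88 ≈ 44.32%


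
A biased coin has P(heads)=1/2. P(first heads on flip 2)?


Geometric: P(X=2) = (1-p)^(k-1)×p = (1/2)^1×1/2 = 1/4

P(X=2) = 1/4 ≈ 25.00%


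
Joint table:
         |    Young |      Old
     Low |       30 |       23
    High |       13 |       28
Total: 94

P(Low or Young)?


P(Low∨Young) = P(Low) + P(Young) - P(Low∧Young)
= (53 + 43 - 30)/94 = 66/94 = 33/47

P = 33/47 ≈ 70.21%


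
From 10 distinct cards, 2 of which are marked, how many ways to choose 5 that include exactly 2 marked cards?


Choose 2 of the 2 marked cards and 3 of the other 8 cards:
C(2,2)×C(8,3) = 1×56 = 56

56


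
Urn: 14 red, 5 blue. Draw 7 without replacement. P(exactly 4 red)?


Hypergeometric: C(14,4)×C(5,3)/C(19,7)
= 1001×10/50388 = 385/1938

P(X=4) = 385/1938 ≈ 19.87%


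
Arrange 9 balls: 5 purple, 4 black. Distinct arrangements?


9!/(5!×4!) = 126

126


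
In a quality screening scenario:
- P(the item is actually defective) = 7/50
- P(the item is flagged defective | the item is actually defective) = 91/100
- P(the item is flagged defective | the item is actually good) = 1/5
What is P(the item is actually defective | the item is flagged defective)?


Using Bayes' theorem:
P(A|B) = P(B|A)·P(A) / P(B)

P(the item is flagged defective) = 91/100 × 7/50 + 1/5 × 43/50
= 637/5000 + 43/250 = 1497/5000

P(the item is actually defective|the item is flagged defective) = (637/5000) / (1497/5000) = 637/1497

P(the item is actually defective|the item is flagged defective) = 637/1497 ≈ 42.55%


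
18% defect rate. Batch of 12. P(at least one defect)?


P(all good) = (41/50)^12 = 22563490300366186081/244140625000000000000
P(≥1 defect) = 221577134699633813919/244140625000000000000

P = 221577134699633813919/244140625000000000000 ≈ 90.76%


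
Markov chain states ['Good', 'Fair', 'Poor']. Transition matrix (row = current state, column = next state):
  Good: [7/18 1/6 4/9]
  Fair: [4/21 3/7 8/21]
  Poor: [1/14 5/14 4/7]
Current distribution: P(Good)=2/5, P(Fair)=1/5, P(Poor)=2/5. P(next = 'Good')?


P(next=Good) = Σᵢ P(now=i)×P(i→Good)
= 2/5×7/18 + 1/5×4/21 + 2/5×1/14
= 7/45 + 4/105 + 1/35 = 2/9

P = 2/9 ≈ 0.2222


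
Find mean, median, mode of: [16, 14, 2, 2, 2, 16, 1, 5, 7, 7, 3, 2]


Sorted: [1, 2, 2, 2, 2, 3, 5, 7, 7, 14, 16, 16]
Mean = 77/12
Median = 4
Freq: {16: 2, 14: 1, 2: 4, 1: 1, 5: 1, 7: 2, 3: 1}
Mode: [2]

Mean=77/12, Median=4, Mode=2


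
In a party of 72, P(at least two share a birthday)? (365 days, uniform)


P(all different) = Π(365-i)/365 for i=0..71
= 0.000547
P(match) = 1 - 0.000547 = 0.999453

P ≈ 0.9995 ≈ 99.95%


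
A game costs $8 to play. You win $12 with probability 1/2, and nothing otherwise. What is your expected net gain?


E[gain] = (12-8)×1/2 + (-8)×1/2
= 2 - 4 = -2

Expected net gain = $-2 ≈ $-2.00


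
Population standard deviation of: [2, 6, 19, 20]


Mean = 47/4
  (2-47/4)²=1521/16
  (6-47/4)²=529/16
  (19-47/4)²=841/16
  (20-47/4)²=1089/16
Σ(x-μ)² = 995/4
σ² = (995/4)/4 = 995/16

σ = √(995/16) ≈ 7.8859


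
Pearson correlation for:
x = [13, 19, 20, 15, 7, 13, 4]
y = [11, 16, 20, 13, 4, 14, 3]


n=7, Σx=91, Σy=81, Σxy=1264, Σx²=1389, Σy²=1167
r = (7×1264 - 91×81)/√((7×1389 - 91²)(7×1167 - 81²))
= 1477/√(1442×1608) = 1477/√2318736 ≈ 1477/1522.7396 ≈ 0.9700

r ≈ 0.9700


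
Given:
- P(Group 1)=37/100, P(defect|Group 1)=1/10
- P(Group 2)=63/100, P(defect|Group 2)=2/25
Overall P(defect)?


P(B) = Σ P(B|Aᵢ)×P(Aᵢ)
  1/10×37/100 = 37/1000
  2/25×63/100 = 63/1250
Sum = 437/5000

P(defect) = 437/5000 ≈ 8.74%


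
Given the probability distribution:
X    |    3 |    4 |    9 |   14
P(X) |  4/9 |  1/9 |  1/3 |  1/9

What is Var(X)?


E[X] = 19/3
E[X²] = 491/9
Var(X) = E[X²] - (E[X])² = 491/9 - 361/9 = 130/9

Var(X) = 130/9 ≈ 14.4444


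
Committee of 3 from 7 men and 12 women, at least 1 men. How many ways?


Count by #men:
  1M,2W: C(7,1)×C(12,2)=462
  2M,1W: C(7,2)×C(12,1)=252
  3M,0W: C(7,3)×C(12,0)=35
Total = 749

749


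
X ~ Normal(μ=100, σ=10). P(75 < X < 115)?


z₁=(75-100)/10=-2.5, z₂=(115-100)/10=1.5
P = Φ(1.5) - Φ(-2.5) = 0.933193 - 0.006210 = 0.926983 ≈ 0.9270

P(75 < X < 115) ≈ 0.9270


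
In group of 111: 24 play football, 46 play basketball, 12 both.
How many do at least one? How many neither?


|A∪B| = 24+46-12 = 58
Neither = 111-58 = 53

At least one: 58; Neither: 53


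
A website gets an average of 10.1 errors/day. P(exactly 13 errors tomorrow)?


Poisson(λ=10.1): P(X=13) = e^(-λ)×λ^k/k!
= e^(-10.1) × 10.1^13 / 13!
≈ 4.107955523e-05 × 1.13809328043e+13 / 6227020800 ≈ 0.075080

P(X=13) ≈ 0.075080 ≈ 7.51%


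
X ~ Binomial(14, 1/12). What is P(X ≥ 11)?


P(X ≥ 11) = Σ P(X=i) for i=11..14
P(X=11) = 121121/320979616137216
P(X=12) = 11011/1283918464548864
P(X=13) = 77/641959232274432
P(X=14) = 1/1283918464548864
Sum = 247825/641959232274432

P(X ≥ 11) = 247825/641959232274432 ≈ 0.00%


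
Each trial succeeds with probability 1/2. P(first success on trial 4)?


Geometric: P(X=4) = (1-p)^(k-1)×p = (1/2)^3×1/2 = 1/16

P(X=4) = 1/16 ≈ 6.25%


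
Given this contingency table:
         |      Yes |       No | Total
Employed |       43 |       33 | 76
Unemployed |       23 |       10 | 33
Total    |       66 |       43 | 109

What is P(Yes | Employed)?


P(Yes | Employed) = 43/(43+33) = 43/76

P(Yes|Employed) = 43/76 ≈ 56.58%


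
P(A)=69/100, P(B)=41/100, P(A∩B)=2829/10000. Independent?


P(A)×P(B) = 2829/10000
P(A∩B) = 2829/10000
Equal ✓ → Independent

Yes, independent


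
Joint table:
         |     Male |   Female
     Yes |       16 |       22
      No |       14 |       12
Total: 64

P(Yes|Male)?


P(Yes|Male) = 16/(16+14) = 16/30 = 8/15

P = 8/15 ≈ 53.33%


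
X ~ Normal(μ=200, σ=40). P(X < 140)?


z = (140-200)/40 = -1.5
P(Z < -1.5) = 0.0668

P(X < 140) ≈ 0.0668


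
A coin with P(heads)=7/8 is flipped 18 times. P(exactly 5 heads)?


Binomial: P(X=5) = C(18,5)×p^5×(1-p)^13
= 8568 × 16807/32768 × 1/549755813888 = 18000297/2251799813685248

P(X=5) = 18000297/2251799813685248 ≈ 0.00%


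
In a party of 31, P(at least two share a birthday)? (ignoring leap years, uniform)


P(all different) = Π(365-i)/365 for i=0..30
= 0.269545
P(match) = 1 - 0.269545 = 0.730455

P ≈ 0.7305 ≈ 73.05%


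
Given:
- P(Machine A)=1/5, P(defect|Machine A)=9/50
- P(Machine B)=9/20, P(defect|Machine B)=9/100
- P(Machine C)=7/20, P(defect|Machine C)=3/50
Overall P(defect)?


P(B) = Σ P(B|Aᵢ)×P(Aᵢ)
  9/50×1/5 = 9/250
  9/100×9/20 = 81/2000
  3/50×7/20 = 21/1000
Sum = 39/400

P(defect) = 39/400 ≈ 9.75%


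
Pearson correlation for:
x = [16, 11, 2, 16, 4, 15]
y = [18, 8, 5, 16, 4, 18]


n=6, Σx=64, Σy=69, Σxy=928, Σx²=878, Σy²=1009
r = (6×928 - 64×69)/√((6×878 - 64²)(6×1009 - 69²))
= 1152/√(1172×1293) = 1152/√1515396 ≈ 1152/1231.0142 ≈ 0.9358

r ≈ 0.9358


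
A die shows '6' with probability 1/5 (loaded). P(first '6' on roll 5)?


Geometric: P(X=5) = (1-p)^(k-1)×p = (4/5)^4×1/5 = 256/3125

P(X=5) = 256/3125 ≈ 8.19%


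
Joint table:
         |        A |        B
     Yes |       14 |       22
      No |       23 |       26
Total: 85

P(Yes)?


P(Yes) = (14+22)/85 = 36/85

P(Yes) = 36/85 ≈ 42.35%


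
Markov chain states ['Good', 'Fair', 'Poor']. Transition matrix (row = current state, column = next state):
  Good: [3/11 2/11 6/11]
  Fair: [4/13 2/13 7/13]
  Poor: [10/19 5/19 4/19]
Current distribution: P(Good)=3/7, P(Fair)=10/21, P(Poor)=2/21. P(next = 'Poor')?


P(next=Poor) = Σᵢ P(now=i)×P(i→Poor)
= 3/7×6/11 + 10/21×7/13 + 2/21×4/19
= 18/77 + 10/39 + 8/399 = 9704/19019

P = 9704/19019 ≈ 0.5102


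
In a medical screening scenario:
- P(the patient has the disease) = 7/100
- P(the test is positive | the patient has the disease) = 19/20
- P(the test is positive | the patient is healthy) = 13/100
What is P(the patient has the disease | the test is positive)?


Using Bayes' theorem:
P(A|B) = P(B|A)·P(A) / P(B)

P(the test is positive) = 19/20 × 7/100 + 13/100 × 93/100
= 133/2000 + 1209/10000 = 937/5000

P(the patient has the disease|the test is positive) = (133/2000) / (937/5000) = 665/1874

P(the patient has the disease|the test is positive) = 665/1874 ≈ 35.49%


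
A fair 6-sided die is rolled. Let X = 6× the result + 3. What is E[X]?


E[die] = (1+6)/2 = 7/2
E[X] = 6×7/2 + 3 = 24

E[X] = 24


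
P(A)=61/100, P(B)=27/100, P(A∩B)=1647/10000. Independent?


P(A)×P(B) = 1647/10000
P(A∩B) = 1647/10000
Equal ✓ → Independent

Yes, independent


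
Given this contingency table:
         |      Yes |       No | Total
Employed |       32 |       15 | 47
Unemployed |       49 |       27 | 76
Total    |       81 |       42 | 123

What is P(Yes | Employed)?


P(Yes | Employed) = 32/(32+15) = 32/47

P(Yes|Employed) = 32/47 ≈ 68.09%


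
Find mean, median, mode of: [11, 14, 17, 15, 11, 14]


Sorted: [11, 11, 14, 14, 15, 17]
Mean = 82/6 = 41/3
Median = 14
Freq: {11: 2, 14: 2, 17: 1, 15: 1}
Mode: [11, 14]

Mean=41/3, Median=14, Mode=[11, 14]


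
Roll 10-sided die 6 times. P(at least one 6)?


P(no 6)^6 = (9/10)^6 = 531441/1000000
P(≥1) = 1 - 531441/1000000 = 468559/1000000

P = 468559/1000000 ≈ 46.86%


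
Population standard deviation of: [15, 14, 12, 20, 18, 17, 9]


Mean = 105/7 = 15
  (15-15)²=0
  (14-15)²=1
  (12-15)²=9
  (20-15)²=25
  (18-15)²=9
  (17-15)²=4
  (9-15)²=36
Σ(x-μ)² = 84
σ² = 84/7 = 12

σ = √(12) ≈ 3.4641


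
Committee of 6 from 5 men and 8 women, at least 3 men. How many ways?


Count by #men:
  3M,3W: C(5,3)×C(8,3)=560
  4M,2W: C(5,4)×C(8,2)=140
  5M,1W: C(5,5)×C(8,1)=8
Total = 708

708


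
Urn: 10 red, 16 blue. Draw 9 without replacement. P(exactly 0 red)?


Hypergeometric: C(10,0)×C(16,9)/C(26,9)
= 1×11440/3124550 = 8/2185

P(X=0) = 8/2185 ≈ 0.37%


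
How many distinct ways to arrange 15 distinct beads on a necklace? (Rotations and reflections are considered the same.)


Free circular arrangements: rotations and reflections both identified.
(n-1)!/2 = 14!/2 = 87178291200/2 = 43589145600

43589145600


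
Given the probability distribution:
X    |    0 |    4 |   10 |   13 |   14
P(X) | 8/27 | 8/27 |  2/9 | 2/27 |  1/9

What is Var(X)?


E[X] = 160/27
E[X²] = 1654/27
Var(X) = E[X²] - (E[X])² = 1654/27 - 25600/729 = 19058/729

Var(X) = 19058/729 ≈ 26.1427


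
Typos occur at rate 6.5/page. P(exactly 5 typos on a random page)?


Poisson(λ=6.5): P(X=5) = e^(-λ)×λ^k/k!
= e^(-6.5) × 6.5^5 / 5!
≈ 0.001503439193 × 11602.90625 / 120 ≈ 0.145369

P(X=5) ≈ 0.145369 ≈ 14.54%


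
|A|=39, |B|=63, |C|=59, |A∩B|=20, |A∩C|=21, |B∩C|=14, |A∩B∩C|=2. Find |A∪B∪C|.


|A∪B∪C| = 39+63+59-20-21-14+2 = 108

|A∪B∪C| = 108


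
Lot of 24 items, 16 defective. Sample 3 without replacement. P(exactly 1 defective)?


Hypergeometric: C(16,1)×C(8,2)/C(24,3)
= 16×28/2024 = 56/253

P(X=1) = 56/253 ≈ 22.13%


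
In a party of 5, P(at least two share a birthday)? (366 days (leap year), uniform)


P(all different) = Π(366-i)/366 for i=0..4
= 0.972938
P(match) = 1 - 0.972938 = 0.027062

P ≈ 0.0271 ≈ 2.71%
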